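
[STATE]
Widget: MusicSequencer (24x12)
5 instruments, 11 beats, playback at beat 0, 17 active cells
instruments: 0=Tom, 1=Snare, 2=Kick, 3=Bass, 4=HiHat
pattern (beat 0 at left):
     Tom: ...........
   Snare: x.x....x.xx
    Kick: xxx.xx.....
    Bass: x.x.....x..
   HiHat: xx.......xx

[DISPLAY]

      ▼1234567890       
   Tom···········       
 Snare█·█····█·██       
  Kick███·██·····       
  Bass█·█·····█··       
 HiHat██·······██       
                        
                        
                        
                        
                        
                        


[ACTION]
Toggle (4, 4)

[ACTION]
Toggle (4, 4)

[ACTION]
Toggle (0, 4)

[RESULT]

      ▼1234567890       
   Tom····█······       
 Snare█·█····█·██       
  Kick███·██·····       
  Bass█·█·····█··       
 HiHat██·······██       
                        
                        
                        
                        
                        
                        


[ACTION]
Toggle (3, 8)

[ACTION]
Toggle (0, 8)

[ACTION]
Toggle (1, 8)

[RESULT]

      ▼1234567890       
   Tom····█···█··       
 Snare█·█····████       
  Kick███·██·····       
  Bass█·█········       
 HiHat██·······██       
                        
                        
                        
                        
                        
                        


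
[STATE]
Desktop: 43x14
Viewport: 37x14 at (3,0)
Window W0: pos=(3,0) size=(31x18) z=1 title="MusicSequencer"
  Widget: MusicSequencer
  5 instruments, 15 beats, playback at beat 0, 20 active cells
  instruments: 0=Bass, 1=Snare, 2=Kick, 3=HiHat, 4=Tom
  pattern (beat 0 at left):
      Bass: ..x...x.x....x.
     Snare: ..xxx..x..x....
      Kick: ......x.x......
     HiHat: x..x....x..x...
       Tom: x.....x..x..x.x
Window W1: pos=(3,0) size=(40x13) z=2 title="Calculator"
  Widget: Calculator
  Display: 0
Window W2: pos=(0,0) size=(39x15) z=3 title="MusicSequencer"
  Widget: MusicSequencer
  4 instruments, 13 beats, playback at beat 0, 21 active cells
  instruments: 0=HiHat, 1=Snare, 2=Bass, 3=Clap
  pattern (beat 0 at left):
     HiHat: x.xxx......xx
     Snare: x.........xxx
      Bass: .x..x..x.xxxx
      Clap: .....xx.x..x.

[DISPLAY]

━━━━━━━━━━━━━━━━━━━━━━━━━━━━━━━━━━━┓━
usicSequencer                      ┃ 
───────────────────────────────────┨─
    ▼123456789012                  ┃ 
iHat█·███······██                  ┃ 
nare█·········███                  ┃ 
Bass·█··█··█·████                  ┃ 
Clap·····██·█··█·                  ┃ 
                                   ┃ 
                                   ┃ 
                                   ┃ 
                                   ┃ 
                                   ┃━
                                   ┃ 


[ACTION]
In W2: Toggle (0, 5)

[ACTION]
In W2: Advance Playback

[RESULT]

━━━━━━━━━━━━━━━━━━━━━━━━━━━━━━━━━━━┓━
usicSequencer                      ┃ 
───────────────────────────────────┨─
    0▼23456789012                  ┃ 
iHat█·████·····██                  ┃ 
nare█·········███                  ┃ 
Bass·█··█··█·████                  ┃ 
Clap·····██·█··█·                  ┃ 
                                   ┃ 
                                   ┃ 
                                   ┃ 
                                   ┃ 
                                   ┃━
                                   ┃ 


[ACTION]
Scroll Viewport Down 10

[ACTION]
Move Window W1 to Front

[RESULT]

┏━━━━━━━━━━━━━━━━━━━━━━━━━━━━━━━━━━━━
┃ Calculator                         
┠────────────────────────────────────
┃                                    
┃┌───┬───┬───┬───┐                   
┃│ 7 │ 8 │ 9 │ ÷ │                   
┃├───┼───┼───┼───┤                   
┃│ 4 │ 5 │ 6 │ × │                   
┃├───┼───┼───┼───┤                   
┃│ 1 │ 2 │ 3 │ - │                   
┃├───┼───┼───┼───┤                   
┃│ 0 │ . │ = │ + │                   
┗━━━━━━━━━━━━━━━━━━━━━━━━━━━━━━━━━━━━
                                   ┃ 


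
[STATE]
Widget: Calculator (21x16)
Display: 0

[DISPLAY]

                    0
┌───┬───┬───┬───┐    
│ 7 │ 8 │ 9 │ ÷ │    
├───┼───┼───┼───┤    
│ 4 │ 5 │ 6 │ × │    
├───┼───┼───┼───┤    
│ 1 │ 2 │ 3 │ - │    
├───┼───┼───┼───┤    
│ 0 │ . │ = │ + │    
├───┼───┼───┼───┤    
│ C │ MC│ MR│ M+│    
└───┴───┴───┴───┘    
                     
                     
                     
                     


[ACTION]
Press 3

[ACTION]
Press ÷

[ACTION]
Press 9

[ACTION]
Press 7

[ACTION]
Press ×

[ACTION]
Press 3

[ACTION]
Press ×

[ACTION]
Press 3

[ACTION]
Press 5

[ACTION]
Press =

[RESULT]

           3.24742268
┌───┬───┬───┬───┐    
│ 7 │ 8 │ 9 │ ÷ │    
├───┼───┼───┼───┤    
│ 4 │ 5 │ 6 │ × │    
├───┼───┼───┼───┤    
│ 1 │ 2 │ 3 │ - │    
├───┼───┼───┼───┤    
│ 0 │ . │ = │ + │    
├───┼───┼───┼───┤    
│ C │ MC│ MR│ M+│    
└───┴───┴───┴───┘    
                     
                     
                     
                     


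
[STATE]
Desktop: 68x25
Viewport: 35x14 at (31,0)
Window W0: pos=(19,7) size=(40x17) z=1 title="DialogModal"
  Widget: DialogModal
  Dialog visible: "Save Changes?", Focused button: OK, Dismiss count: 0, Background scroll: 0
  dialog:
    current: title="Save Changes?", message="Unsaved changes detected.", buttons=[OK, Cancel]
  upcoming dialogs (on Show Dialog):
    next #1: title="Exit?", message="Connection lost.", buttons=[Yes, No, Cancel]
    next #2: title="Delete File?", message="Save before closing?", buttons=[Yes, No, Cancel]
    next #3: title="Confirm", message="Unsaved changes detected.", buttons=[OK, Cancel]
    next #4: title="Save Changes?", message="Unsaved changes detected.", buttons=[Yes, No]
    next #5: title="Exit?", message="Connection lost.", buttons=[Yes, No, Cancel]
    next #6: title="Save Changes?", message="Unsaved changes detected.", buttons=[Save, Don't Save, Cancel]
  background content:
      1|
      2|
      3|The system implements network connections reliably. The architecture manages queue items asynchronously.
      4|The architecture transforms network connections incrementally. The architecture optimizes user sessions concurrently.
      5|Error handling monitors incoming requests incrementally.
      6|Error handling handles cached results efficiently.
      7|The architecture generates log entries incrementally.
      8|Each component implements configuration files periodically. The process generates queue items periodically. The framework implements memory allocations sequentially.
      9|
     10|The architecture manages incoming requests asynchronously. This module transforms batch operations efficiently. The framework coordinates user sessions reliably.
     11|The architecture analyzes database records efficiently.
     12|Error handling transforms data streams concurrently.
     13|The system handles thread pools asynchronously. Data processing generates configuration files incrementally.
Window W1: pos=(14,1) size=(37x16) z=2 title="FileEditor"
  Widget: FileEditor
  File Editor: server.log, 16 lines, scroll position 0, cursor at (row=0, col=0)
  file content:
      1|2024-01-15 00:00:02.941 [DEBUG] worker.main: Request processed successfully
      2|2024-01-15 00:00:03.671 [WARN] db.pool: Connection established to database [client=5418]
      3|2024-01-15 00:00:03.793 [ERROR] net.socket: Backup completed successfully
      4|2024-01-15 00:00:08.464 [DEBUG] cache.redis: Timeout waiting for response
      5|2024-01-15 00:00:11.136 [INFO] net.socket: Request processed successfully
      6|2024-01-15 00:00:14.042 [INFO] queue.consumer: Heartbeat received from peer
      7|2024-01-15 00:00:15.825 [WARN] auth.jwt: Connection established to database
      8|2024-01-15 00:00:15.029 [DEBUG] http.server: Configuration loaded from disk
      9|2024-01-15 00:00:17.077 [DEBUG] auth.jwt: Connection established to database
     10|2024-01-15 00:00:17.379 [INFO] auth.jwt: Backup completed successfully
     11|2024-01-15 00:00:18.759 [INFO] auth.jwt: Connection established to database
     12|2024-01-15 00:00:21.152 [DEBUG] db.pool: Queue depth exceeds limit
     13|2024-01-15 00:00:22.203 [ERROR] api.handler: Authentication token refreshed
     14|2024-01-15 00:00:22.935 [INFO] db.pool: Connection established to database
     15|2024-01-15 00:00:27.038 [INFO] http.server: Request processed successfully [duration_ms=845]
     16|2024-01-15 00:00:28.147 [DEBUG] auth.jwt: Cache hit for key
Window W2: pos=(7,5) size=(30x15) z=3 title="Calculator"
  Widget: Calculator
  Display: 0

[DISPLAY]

                                   
━━━━━━━━━━━━━━━━━━━┓               
                   ┃               
───────────────────┨               
:02.941 [DEBUG] wo▲┃               
━━━━━┓1 [WARN] db.█┃               
     ┃3 [ERROR] ne░┃               
─────┨4 [DEBUG] ca░┃━━━━━━━┓       
    0┃6 [INFO] net░┃       ┃       
     ┃2 [INFO] que░┃───────┨       
     ┃5 [WARN] aut░┃       ┃       
     ┃9 [DEBUG] ht░┃       ┃       
     ┃7 [DEBUG] au░┃onnecti┃       
     ┃9 [INFO] aut░┃work co┃       


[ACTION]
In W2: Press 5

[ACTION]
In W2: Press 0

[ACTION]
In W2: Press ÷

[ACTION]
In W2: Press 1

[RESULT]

                                   
━━━━━━━━━━━━━━━━━━━┓               
                   ┃               
───────────────────┨               
:02.941 [DEBUG] wo▲┃               
━━━━━┓1 [WARN] db.█┃               
     ┃3 [ERROR] ne░┃               
─────┨4 [DEBUG] ca░┃━━━━━━━┓       
    1┃6 [INFO] net░┃       ┃       
     ┃2 [INFO] que░┃───────┨       
     ┃5 [WARN] aut░┃       ┃       
     ┃9 [DEBUG] ht░┃       ┃       
     ┃7 [DEBUG] au░┃onnecti┃       
     ┃9 [INFO] aut░┃work co┃       


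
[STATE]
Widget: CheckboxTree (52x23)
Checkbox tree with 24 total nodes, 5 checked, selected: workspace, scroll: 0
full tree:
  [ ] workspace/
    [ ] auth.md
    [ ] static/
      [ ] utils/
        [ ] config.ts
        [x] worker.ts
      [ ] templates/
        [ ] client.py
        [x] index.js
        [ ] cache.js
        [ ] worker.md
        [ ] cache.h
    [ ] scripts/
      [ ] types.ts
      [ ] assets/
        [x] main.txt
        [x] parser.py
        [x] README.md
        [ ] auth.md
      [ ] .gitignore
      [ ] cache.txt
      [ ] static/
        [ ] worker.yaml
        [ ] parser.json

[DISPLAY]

>[-] workspace/                                     
   [ ] auth.md                                      
   [-] static/                                      
     [-] utils/                                     
       [ ] config.ts                                
       [x] worker.ts                                
     [-] templates/                                 
       [ ] client.py                                
       [x] index.js                                 
       [ ] cache.js                                 
       [ ] worker.md                                
       [ ] cache.h                                  
   [-] scripts/                                     
     [ ] types.ts                                   
     [-] assets/                                    
       [x] main.txt                                 
       [x] parser.py                                
       [x] README.md                                
       [ ] auth.md                                  
     [ ] .gitignore                                 
     [ ] cache.txt                                  
     [ ] static/                                    
       [ ] worker.yaml                              


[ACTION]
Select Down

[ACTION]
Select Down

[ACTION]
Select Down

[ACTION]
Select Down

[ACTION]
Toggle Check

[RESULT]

 [-] workspace/                                     
   [ ] auth.md                                      
   [-] static/                                      
     [x] utils/                                     
>      [x] config.ts                                
       [x] worker.ts                                
     [-] templates/                                 
       [ ] client.py                                
       [x] index.js                                 
       [ ] cache.js                                 
       [ ] worker.md                                
       [ ] cache.h                                  
   [-] scripts/                                     
     [ ] types.ts                                   
     [-] assets/                                    
       [x] main.txt                                 
       [x] parser.py                                
       [x] README.md                                
       [ ] auth.md                                  
     [ ] .gitignore                                 
     [ ] cache.txt                                  
     [ ] static/                                    
       [ ] worker.yaml                              


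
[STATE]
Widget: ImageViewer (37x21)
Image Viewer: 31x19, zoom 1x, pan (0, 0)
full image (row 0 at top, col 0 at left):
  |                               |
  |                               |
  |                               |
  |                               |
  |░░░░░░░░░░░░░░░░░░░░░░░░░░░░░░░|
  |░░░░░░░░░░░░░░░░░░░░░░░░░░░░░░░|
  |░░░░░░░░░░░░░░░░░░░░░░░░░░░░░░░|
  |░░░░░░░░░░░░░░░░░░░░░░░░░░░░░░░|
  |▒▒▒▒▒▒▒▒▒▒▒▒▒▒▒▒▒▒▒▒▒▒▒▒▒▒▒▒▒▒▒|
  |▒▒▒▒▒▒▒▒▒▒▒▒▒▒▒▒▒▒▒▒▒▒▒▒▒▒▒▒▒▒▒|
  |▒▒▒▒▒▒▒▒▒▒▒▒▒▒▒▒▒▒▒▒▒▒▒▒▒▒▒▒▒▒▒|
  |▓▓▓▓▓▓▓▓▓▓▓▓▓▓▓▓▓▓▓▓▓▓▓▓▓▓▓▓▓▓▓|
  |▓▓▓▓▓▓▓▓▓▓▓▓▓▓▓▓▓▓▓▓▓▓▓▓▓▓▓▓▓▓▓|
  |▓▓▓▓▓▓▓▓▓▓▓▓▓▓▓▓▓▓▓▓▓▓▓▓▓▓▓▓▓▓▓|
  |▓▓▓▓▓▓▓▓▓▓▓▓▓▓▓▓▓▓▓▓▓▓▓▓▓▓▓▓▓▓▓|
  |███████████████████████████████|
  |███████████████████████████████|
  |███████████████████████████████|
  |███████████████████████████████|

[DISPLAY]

                                     
                                     
                                     
                                     
░░░░░░░░░░░░░░░░░░░░░░░░░░░░░░░      
░░░░░░░░░░░░░░░░░░░░░░░░░░░░░░░      
░░░░░░░░░░░░░░░░░░░░░░░░░░░░░░░      
░░░░░░░░░░░░░░░░░░░░░░░░░░░░░░░      
▒▒▒▒▒▒▒▒▒▒▒▒▒▒▒▒▒▒▒▒▒▒▒▒▒▒▒▒▒▒▒      
▒▒▒▒▒▒▒▒▒▒▒▒▒▒▒▒▒▒▒▒▒▒▒▒▒▒▒▒▒▒▒      
▒▒▒▒▒▒▒▒▒▒▒▒▒▒▒▒▒▒▒▒▒▒▒▒▒▒▒▒▒▒▒      
▓▓▓▓▓▓▓▓▓▓▓▓▓▓▓▓▓▓▓▓▓▓▓▓▓▓▓▓▓▓▓      
▓▓▓▓▓▓▓▓▓▓▓▓▓▓▓▓▓▓▓▓▓▓▓▓▓▓▓▓▓▓▓      
▓▓▓▓▓▓▓▓▓▓▓▓▓▓▓▓▓▓▓▓▓▓▓▓▓▓▓▓▓▓▓      
▓▓▓▓▓▓▓▓▓▓▓▓▓▓▓▓▓▓▓▓▓▓▓▓▓▓▓▓▓▓▓      
███████████████████████████████      
███████████████████████████████      
███████████████████████████████      
███████████████████████████████      
                                     
                                     


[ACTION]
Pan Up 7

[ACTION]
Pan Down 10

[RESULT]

▒▒▒▒▒▒▒▒▒▒▒▒▒▒▒▒▒▒▒▒▒▒▒▒▒▒▒▒▒▒▒      
▓▓▓▓▓▓▓▓▓▓▓▓▓▓▓▓▓▓▓▓▓▓▓▓▓▓▓▓▓▓▓      
▓▓▓▓▓▓▓▓▓▓▓▓▓▓▓▓▓▓▓▓▓▓▓▓▓▓▓▓▓▓▓      
▓▓▓▓▓▓▓▓▓▓▓▓▓▓▓▓▓▓▓▓▓▓▓▓▓▓▓▓▓▓▓      
▓▓▓▓▓▓▓▓▓▓▓▓▓▓▓▓▓▓▓▓▓▓▓▓▓▓▓▓▓▓▓      
███████████████████████████████      
███████████████████████████████      
███████████████████████████████      
███████████████████████████████      
                                     
                                     
                                     
                                     
                                     
                                     
                                     
                                     
                                     
                                     
                                     
                                     


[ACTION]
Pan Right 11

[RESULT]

▒▒▒▒▒▒▒▒▒▒▒▒▒▒▒▒▒▒▒▒                 
▓▓▓▓▓▓▓▓▓▓▓▓▓▓▓▓▓▓▓▓                 
▓▓▓▓▓▓▓▓▓▓▓▓▓▓▓▓▓▓▓▓                 
▓▓▓▓▓▓▓▓▓▓▓▓▓▓▓▓▓▓▓▓                 
▓▓▓▓▓▓▓▓▓▓▓▓▓▓▓▓▓▓▓▓                 
████████████████████                 
████████████████████                 
████████████████████                 
████████████████████                 
                                     
                                     
                                     
                                     
                                     
                                     
                                     
                                     
                                     
                                     
                                     
                                     


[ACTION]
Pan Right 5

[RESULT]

▒▒▒▒▒▒▒▒▒▒▒▒▒▒▒                      
▓▓▓▓▓▓▓▓▓▓▓▓▓▓▓                      
▓▓▓▓▓▓▓▓▓▓▓▓▓▓▓                      
▓▓▓▓▓▓▓▓▓▓▓▓▓▓▓                      
▓▓▓▓▓▓▓▓▓▓▓▓▓▓▓                      
███████████████                      
███████████████                      
███████████████                      
███████████████                      
                                     
                                     
                                     
                                     
                                     
                                     
                                     
                                     
                                     
                                     
                                     
                                     


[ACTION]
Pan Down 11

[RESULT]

                                     
                                     
                                     
                                     
                                     
                                     
                                     
                                     
                                     
                                     
                                     
                                     
                                     
                                     
                                     
                                     
                                     
                                     
                                     
                                     
                                     


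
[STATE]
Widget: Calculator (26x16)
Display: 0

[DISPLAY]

                         0
┌───┬───┬───┬───┐         
│ 7 │ 8 │ 9 │ ÷ │         
├───┼───┼───┼───┤         
│ 4 │ 5 │ 6 │ × │         
├───┼───┼───┼───┤         
│ 1 │ 2 │ 3 │ - │         
├───┼───┼───┼───┤         
│ 0 │ . │ = │ + │         
├───┼───┼───┼───┤         
│ C │ MC│ MR│ M+│         
└───┴───┴───┴───┘         
                          
                          
                          
                          


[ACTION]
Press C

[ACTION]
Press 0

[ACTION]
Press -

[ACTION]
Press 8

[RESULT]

                         8
┌───┬───┬───┬───┐         
│ 7 │ 8 │ 9 │ ÷ │         
├───┼───┼───┼───┤         
│ 4 │ 5 │ 6 │ × │         
├───┼───┼───┼───┤         
│ 1 │ 2 │ 3 │ - │         
├───┼───┼───┼───┤         
│ 0 │ . │ = │ + │         
├───┼───┼───┼───┤         
│ C │ MC│ MR│ M+│         
└───┴───┴───┴───┘         
                          
                          
                          
                          


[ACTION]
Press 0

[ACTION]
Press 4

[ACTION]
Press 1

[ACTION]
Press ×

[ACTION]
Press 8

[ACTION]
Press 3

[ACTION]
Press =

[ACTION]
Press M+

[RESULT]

                   -667403
┌───┬───┬───┬───┐         
│ 7 │ 8 │ 9 │ ÷ │         
├───┼───┼───┼───┤         
│ 4 │ 5 │ 6 │ × │         
├───┼───┼───┼───┤         
│ 1 │ 2 │ 3 │ - │         
├───┼───┼───┼───┤         
│ 0 │ . │ = │ + │         
├───┼───┼───┼───┤         
│ C │ MC│ MR│ M+│         
└───┴───┴───┴───┘         
                          
                          
                          
                          


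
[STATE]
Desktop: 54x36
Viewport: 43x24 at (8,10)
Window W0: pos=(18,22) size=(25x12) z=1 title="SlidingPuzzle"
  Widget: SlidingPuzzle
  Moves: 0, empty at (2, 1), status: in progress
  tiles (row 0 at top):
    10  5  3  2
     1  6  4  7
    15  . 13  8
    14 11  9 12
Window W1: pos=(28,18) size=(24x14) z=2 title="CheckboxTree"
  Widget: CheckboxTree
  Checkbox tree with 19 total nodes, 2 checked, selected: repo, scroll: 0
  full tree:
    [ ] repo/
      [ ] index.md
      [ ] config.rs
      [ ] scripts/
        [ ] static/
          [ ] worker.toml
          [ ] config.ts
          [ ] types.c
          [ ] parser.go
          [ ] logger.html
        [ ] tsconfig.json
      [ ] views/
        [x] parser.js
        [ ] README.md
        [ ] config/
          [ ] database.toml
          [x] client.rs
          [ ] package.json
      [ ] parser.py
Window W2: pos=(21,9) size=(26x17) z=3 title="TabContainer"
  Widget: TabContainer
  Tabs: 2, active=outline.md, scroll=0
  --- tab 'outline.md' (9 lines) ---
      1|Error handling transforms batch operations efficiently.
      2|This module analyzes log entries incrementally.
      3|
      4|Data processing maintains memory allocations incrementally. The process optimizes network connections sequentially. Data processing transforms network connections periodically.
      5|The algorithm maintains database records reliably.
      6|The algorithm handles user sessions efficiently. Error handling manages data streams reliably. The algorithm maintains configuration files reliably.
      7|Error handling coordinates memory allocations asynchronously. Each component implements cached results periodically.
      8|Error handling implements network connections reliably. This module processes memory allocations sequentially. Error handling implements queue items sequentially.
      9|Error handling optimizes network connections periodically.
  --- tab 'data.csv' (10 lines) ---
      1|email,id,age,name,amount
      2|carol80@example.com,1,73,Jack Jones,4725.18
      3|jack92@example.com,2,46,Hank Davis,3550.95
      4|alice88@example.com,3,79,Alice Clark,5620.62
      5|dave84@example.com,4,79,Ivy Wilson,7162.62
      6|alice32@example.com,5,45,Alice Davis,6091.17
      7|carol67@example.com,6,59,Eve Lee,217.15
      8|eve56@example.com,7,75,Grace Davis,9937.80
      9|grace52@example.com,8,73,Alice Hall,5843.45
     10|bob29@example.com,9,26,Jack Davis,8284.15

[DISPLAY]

             ┃ TabContainer           ┃    
             ┠────────────────────────┨    
             ┃[outline.md]│ data.csv  ┃    
             ┃────────────────────────┃    
             ┃Error handling transform┃    
             ┃This module analyzes log┃    
             ┃                        ┃    
             ┃Data processing maintain┃    
             ┃The algorithm maintains ┃━━━━
             ┃The algorithm handles us┃    
             ┃Error handling coordinat┃────
             ┃Error handling implement┃    
          ┏━━┃Error handling optimizes┃    
          ┃ S┃                        ┃    
          ┠──┃                        ┃    
          ┃┌─┗━━━━━━━━━━━━━━━━━━━━━━━━┛    
          ┃│ 10 │  5┃       [ ] worker.toml
          ┃├────┼───┃       [ ] config.ts  
          ┃│  1 │  6┃       [ ] types.c    
          ┃├────┼───┃       [ ] parser.go  
          ┃│ 15 │   ┃       [ ] logger.html
          ┃├────┼───┗━━━━━━━━━━━━━━━━━━━━━━
          ┃│ 14 │ 11 │  9 │ 12 │  ┃        
          ┗━━━━━━━━━━━━━━━━━━━━━━━┛        


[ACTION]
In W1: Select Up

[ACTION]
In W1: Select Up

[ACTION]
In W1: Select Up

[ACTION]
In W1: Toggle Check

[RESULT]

             ┃ TabContainer           ┃    
             ┠────────────────────────┨    
             ┃[outline.md]│ data.csv  ┃    
             ┃────────────────────────┃    
             ┃Error handling transform┃    
             ┃This module analyzes log┃    
             ┃                        ┃    
             ┃Data processing maintain┃    
             ┃The algorithm maintains ┃━━━━
             ┃The algorithm handles us┃    
             ┃Error handling coordinat┃────
             ┃Error handling implement┃    
          ┏━━┃Error handling optimizes┃    
          ┃ S┃                        ┃    
          ┠──┃                        ┃    
          ┃┌─┗━━━━━━━━━━━━━━━━━━━━━━━━┛    
          ┃│ 10 │  5┃       [x] worker.toml
          ┃├────┼───┃       [x] config.ts  
          ┃│  1 │  6┃       [x] types.c    
          ┃├────┼───┃       [x] parser.go  
          ┃│ 15 │   ┃       [x] logger.html
          ┃├────┼───┗━━━━━━━━━━━━━━━━━━━━━━
          ┃│ 14 │ 11 │  9 │ 12 │  ┃        
          ┗━━━━━━━━━━━━━━━━━━━━━━━┛        


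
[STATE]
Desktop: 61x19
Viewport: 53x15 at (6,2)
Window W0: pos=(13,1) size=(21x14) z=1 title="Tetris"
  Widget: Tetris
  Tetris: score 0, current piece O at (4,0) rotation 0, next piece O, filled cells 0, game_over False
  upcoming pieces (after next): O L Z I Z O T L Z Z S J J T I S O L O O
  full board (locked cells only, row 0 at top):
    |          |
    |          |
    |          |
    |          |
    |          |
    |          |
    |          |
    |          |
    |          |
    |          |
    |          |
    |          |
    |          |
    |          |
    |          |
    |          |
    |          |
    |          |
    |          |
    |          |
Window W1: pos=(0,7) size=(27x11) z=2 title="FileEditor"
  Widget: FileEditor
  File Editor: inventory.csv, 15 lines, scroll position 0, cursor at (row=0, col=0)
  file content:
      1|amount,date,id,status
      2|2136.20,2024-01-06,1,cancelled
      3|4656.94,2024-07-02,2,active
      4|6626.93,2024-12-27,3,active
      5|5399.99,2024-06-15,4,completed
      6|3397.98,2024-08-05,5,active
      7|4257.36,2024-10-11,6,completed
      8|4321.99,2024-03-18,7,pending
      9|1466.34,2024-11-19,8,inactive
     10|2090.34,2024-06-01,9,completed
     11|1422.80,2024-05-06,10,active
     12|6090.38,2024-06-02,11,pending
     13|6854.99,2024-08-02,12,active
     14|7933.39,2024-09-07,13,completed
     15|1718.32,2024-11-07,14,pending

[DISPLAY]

       ┃ Tetris            ┃                         
       ┠───────────────────┨                         
       ┃          │Next:   ┃                         
       ┃          │▓▓      ┃                         
       ┃          │▓▓      ┃                         
━━━━━━━━━━━━━━━━━━━━┓      ┃                         
Editor              ┃      ┃                         
────────────────────┨      ┃                         
t,date,id,status   ▲┃ore:  ┃                         
20,2024-01-06,1,can█┃      ┃                         
94,2024-07-02,2,act░┃      ┃                         
93,2024-12-27,3,act░┃      ┃                         
99,2024-06-15,4,com░┃━━━━━━┛                         
98,2024-08-05,5,act░┃                                
36,2024-10-11,6,com▼┃                                


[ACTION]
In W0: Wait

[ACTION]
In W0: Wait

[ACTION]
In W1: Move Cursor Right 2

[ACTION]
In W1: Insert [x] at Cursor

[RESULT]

       ┃ Tetris            ┃                         
       ┠───────────────────┨                         
       ┃          │Next:   ┃                         
       ┃          │▓▓      ┃                         
       ┃          │▓▓      ┃                         
━━━━━━━━━━━━━━━━━━━━┓      ┃                         
Editor              ┃      ┃                         
────────────────────┨      ┃                         
nt,date,id,status  ▲┃ore:  ┃                         
20,2024-01-06,1,can█┃      ┃                         
94,2024-07-02,2,act░┃      ┃                         
93,2024-12-27,3,act░┃      ┃                         
99,2024-06-15,4,com░┃━━━━━━┛                         
98,2024-08-05,5,act░┃                                
36,2024-10-11,6,com▼┃                                


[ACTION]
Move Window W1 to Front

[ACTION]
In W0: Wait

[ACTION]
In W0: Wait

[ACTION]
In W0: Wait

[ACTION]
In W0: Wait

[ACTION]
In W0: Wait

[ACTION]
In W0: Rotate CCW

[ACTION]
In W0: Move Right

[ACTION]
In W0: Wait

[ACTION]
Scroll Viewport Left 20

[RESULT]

             ┃ Tetris            ┃                   
             ┠───────────────────┨                   
             ┃          │Next:   ┃                   
             ┃          │▓▓      ┃                   
             ┃          │▓▓      ┃                   
┏━━━━━━━━━━━━━━━━━━━━━━━━━┓      ┃                   
┃ FileEditor              ┃      ┃                   
┠─────────────────────────┨      ┃                   
┃amx█unt,date,id,status  ▲┃ore:  ┃                   
┃2136.20,2024-01-06,1,can█┃      ┃                   
┃4656.94,2024-07-02,2,act░┃      ┃                   
┃6626.93,2024-12-27,3,act░┃      ┃                   
┃5399.99,2024-06-15,4,com░┃━━━━━━┛                   
┃3397.98,2024-08-05,5,act░┃                          
┃4257.36,2024-10-11,6,com▼┃                          


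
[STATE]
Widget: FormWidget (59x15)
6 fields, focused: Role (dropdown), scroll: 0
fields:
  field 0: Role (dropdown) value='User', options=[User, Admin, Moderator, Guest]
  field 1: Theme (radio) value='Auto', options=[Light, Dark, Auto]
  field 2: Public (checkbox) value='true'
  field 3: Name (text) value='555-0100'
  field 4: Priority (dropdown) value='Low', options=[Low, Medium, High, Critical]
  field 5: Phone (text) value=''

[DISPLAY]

> Role:       [User                                      ▼]
  Theme:      ( ) Light  ( ) Dark  (●) Auto                
  Public:     [x]                                          
  Name:       [555-0100                                   ]
  Priority:   [Low                                       ▼]
  Phone:      [                                           ]
                                                           
                                                           
                                                           
                                                           
                                                           
                                                           
                                                           
                                                           
                                                           


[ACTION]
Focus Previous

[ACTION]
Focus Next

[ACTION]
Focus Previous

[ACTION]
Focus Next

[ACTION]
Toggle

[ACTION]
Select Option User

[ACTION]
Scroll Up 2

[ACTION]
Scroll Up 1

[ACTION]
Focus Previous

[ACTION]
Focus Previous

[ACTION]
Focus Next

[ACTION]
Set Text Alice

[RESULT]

  Role:       [User                                      ▼]
  Theme:      ( ) Light  ( ) Dark  (●) Auto                
  Public:     [x]                                          
  Name:       [555-0100                                   ]
  Priority:   [Low                                       ▼]
> Phone:      [Alice                                      ]
                                                           
                                                           
                                                           
                                                           
                                                           
                                                           
                                                           
                                                           
                                                           


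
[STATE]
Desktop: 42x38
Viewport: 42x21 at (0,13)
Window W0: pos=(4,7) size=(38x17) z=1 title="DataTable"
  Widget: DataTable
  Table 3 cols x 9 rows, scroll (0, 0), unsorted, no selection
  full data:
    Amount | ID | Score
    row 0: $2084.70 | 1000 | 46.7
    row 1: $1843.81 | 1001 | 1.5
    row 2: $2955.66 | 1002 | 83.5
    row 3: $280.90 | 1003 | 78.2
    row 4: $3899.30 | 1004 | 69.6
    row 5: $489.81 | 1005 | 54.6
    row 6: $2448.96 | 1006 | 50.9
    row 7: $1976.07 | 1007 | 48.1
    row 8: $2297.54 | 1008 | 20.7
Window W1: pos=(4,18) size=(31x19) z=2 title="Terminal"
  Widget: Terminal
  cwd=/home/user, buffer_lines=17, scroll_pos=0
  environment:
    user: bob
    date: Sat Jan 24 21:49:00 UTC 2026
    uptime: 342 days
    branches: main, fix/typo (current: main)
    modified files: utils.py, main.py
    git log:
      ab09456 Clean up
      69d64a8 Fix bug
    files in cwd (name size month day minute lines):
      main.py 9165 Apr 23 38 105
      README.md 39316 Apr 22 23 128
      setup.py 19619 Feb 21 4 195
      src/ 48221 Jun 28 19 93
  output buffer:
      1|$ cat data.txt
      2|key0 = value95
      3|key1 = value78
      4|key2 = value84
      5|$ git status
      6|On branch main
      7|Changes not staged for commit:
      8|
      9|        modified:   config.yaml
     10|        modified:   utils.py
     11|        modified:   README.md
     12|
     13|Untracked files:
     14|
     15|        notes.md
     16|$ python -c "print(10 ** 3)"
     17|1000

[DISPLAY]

    ┃$1843.81│1001│1.5                   ┃
    ┃$2955.66│1002│83.5                  ┃
    ┃$280.90 │1003│78.2                  ┃
    ┃$3899.30│1004│69.6                  ┃
    ┃$489.81 │1005│54.6                  ┃
    ┏━━━━━━━━━━━━━━━━━━━━━━━━━━━━━┓      ┃
    ┃ Terminal                    ┃      ┃
    ┠─────────────────────────────┨      ┃
    ┃$ cat data.txt               ┃      ┃
    ┃key0 = value95               ┃      ┃
    ┃key1 = value78               ┃━━━━━━┛
    ┃key2 = value84               ┃       
    ┃$ git status                 ┃       
    ┃On branch main               ┃       
    ┃Changes not staged for commit┃       
    ┃                             ┃       
    ┃        modified:   config.ya┃       
    ┃        modified:   utils.py ┃       
    ┃        modified:   README.md┃       
    ┃                             ┃       
    ┃Untracked files:             ┃       


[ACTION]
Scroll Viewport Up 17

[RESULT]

                                          
                                          
                                          
                                          
                                          
                                          
                                          
    ┏━━━━━━━━━━━━━━━━━━━━━━━━━━━━━━━━━━━━┓
    ┃ DataTable                          ┃
    ┠────────────────────────────────────┨
    ┃Amount  │ID  │Score                 ┃
    ┃────────┼────┼─────                 ┃
    ┃$2084.70│1000│46.7                  ┃
    ┃$1843.81│1001│1.5                   ┃
    ┃$2955.66│1002│83.5                  ┃
    ┃$280.90 │1003│78.2                  ┃
    ┃$3899.30│1004│69.6                  ┃
    ┃$489.81 │1005│54.6                  ┃
    ┏━━━━━━━━━━━━━━━━━━━━━━━━━━━━━┓      ┃
    ┃ Terminal                    ┃      ┃
    ┠─────────────────────────────┨      ┃


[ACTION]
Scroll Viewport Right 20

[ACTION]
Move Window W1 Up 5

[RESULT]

                                          
                                          
                                          
                                          
                                          
                                          
                                          
    ┏━━━━━━━━━━━━━━━━━━━━━━━━━━━━━━━━━━━━┓
    ┃ DataTable                          ┃
    ┠────────────────────────────────────┨
    ┃Amount  │ID  │Score                 ┃
    ┃────────┼────┼─────                 ┃
    ┃$2084.70│1000│46.7                  ┃
    ┏━━━━━━━━━━━━━━━━━━━━━━━━━━━━━┓      ┃
    ┃ Terminal                    ┃      ┃
    ┠─────────────────────────────┨      ┃
    ┃$ cat data.txt               ┃      ┃
    ┃key0 = value95               ┃      ┃
    ┃key1 = value78               ┃      ┃
    ┃key2 = value84               ┃      ┃
    ┃$ git status                 ┃      ┃


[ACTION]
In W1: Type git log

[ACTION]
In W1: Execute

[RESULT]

                                          
                                          
                                          
                                          
                                          
                                          
                                          
    ┏━━━━━━━━━━━━━━━━━━━━━━━━━━━━━━━━━━━━┓
    ┃ DataTable                          ┃
    ┠────────────────────────────────────┨
    ┃Amount  │ID  │Score                 ┃
    ┃────────┼────┼─────                 ┃
    ┃$2084.70│1000│46.7                  ┃
    ┏━━━━━━━━━━━━━━━━━━━━━━━━━━━━━┓      ┃
    ┃ Terminal                    ┃      ┃
    ┠─────────────────────────────┨      ┃
    ┃Changes not staged for commit┃      ┃
    ┃                             ┃      ┃
    ┃        modified:   config.ya┃      ┃
    ┃        modified:   utils.py ┃      ┃
    ┃        modified:   README.md┃      ┃
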